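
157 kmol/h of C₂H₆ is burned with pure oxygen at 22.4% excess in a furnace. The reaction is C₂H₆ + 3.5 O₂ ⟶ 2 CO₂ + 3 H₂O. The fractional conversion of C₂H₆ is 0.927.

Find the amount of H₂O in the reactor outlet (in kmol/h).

Stoichiometric O₂ = 3.5 × 157 = 549.5 kmol/h; O₂ fed = 549.5 × 1.224 = 672.6 kmol/h.
Fuel reacted = 0.927 × 157 → ξ = 145.5 kmol/h.
Outlet (n = n₀ + ν ξ):
  C₂H₆: 157 − 1(145.5) = 11.46
  O₂: 672.6 − 3.5(145.5) = 163.2
  CO₂: 0 + 2(145.5) = 291.1
  H₂O: 0 + 3(145.5) = 436.6

437 kmol/h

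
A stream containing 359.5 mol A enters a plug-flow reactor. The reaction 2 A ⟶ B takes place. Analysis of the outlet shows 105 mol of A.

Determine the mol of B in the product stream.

127 mol

For A: n = n₀ − 2ξ → 105 = 359.5 − 2ξ, giving ξ = 127.2 mol.
Outlet amounts (n = n₀ + ν ξ):
  A: 359.5 − 2(127.2) = 105
  B: 0 + 1(127.2) = 127.2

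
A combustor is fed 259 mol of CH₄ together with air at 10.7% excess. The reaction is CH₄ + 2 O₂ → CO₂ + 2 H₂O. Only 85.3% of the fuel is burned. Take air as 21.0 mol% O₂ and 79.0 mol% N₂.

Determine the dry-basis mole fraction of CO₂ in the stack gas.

0.0867

Stoichiometric O₂ = 2 × 259 = 518 mol; O₂ fed = 518 × 1.107 = 573.4 mol.
N₂ fed = 573.4 × 79/21 = 2157 mol.
Fuel reacted = 0.853 × 259 → ξ = 220.9 mol.
Outlet (n = n₀ + ν ξ):
  CH₄: 259 − 1(220.9) = 38.07
  O₂: 573.4 − 2(220.9) = 131.6
  N₂: 2157 (inert)
  CO₂: 0 + 1(220.9) = 220.9
  H₂O: 0 + 2(220.9) = 441.9
Dry total = 2548 mol; y_CO₂ (dry) = 220.9 / 2548 = 0.08671.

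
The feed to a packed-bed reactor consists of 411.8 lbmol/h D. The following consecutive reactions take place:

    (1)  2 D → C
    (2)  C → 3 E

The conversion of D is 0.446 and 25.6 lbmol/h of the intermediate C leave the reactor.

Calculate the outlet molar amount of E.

199 lbmol/h

Conversion of D: D consumed = 2ξ₁ = 0.446 × 411.8 → ξ₁ = 91.83 lbmol/h.
C balance: n_C = 0 + 1ξ₁ − 1ξ₂ = 25.6 → ξ₂ = (1·91.83 − 25.6)/1 = 66.23 lbmol/h.
Outlet amounts (n = n₀ + Σ ν·ξ):
  D: 411.8 − 2(91.83) = 228.1
  C: 0 + 1(91.83) − 1(66.23) = 25.6
  E: 0 + 3(66.23) = 198.7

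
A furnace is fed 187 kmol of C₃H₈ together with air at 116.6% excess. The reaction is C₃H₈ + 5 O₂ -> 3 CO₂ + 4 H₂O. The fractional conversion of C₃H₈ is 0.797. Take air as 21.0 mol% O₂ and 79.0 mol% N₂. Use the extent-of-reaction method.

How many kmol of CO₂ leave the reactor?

447 kmol

Stoichiometric O₂ = 5 × 187 = 935 kmol; O₂ fed = 935 × 2.166 = 2025 kmol.
N₂ fed = 2025 × 79/21 = 7619 kmol.
Fuel reacted = 0.797 × 187 → ξ = 149 kmol.
Outlet (n = n₀ + ν ξ):
  C₃H₈: 187 − 1(149) = 37.96
  O₂: 2025 − 5(149) = 1280
  N₂: 7619 (inert)
  CO₂: 0 + 3(149) = 447.1
  H₂O: 0 + 4(149) = 596.2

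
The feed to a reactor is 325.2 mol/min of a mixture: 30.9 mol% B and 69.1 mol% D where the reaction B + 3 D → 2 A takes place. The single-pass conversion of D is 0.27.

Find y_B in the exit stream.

0.282

D reacted = 0.27 × 224.7 = 60.67 mol/min; ν_D = −3, so ξ = 60.67/3 = 20.22 mol/min.
Outlet amounts (n = n₀ + ν ξ):
  B: 100.5 − 1(20.22) = 80.26
  D: 224.7 − 3(20.22) = 164
  A: 0 + 2(20.22) = 40.45
Total out = 284.8 mol/min; y_B = 80.26 / 284.8 = 0.2819.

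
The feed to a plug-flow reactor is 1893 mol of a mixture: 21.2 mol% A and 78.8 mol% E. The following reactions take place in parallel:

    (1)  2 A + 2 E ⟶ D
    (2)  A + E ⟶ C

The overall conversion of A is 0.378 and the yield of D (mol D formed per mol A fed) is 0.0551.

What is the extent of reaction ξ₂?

ξ₂ = 107 mol

Yield of D: 1ξ₁ / 401.3 = 0.0551 → ξ₁ = 22.11 mol.
Conversion of A: 2ξ₁ + 1ξ₂ = 0.378 × 401.3 = 151.7 → ξ₂ = 107.5 mol.
Outlet amounts (n = n₀ + Σ ν·ξ):
  A: 401.3 − 2(22.11) − 1(107.5) = 249.6
  E: 1492 − 2(22.11) − 1(107.5) = 1340
  D: 0 + 1(22.11) = 22.11
  C: 0 + 1(107.5) = 107.5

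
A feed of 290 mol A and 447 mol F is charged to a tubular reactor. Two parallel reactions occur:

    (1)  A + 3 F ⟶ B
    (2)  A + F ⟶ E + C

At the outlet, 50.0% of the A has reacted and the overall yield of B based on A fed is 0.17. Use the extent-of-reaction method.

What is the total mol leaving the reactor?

589 mol

Yield of B: 1ξ₁ / 290 = 0.17 → ξ₁ = 49.3 mol.
Conversion of A: 1ξ₁ + 1ξ₂ = 0.5 × 290 = 145 → ξ₂ = 95.7 mol.
Outlet amounts (n = n₀ + Σ ν·ξ):
  A: 290 − 1(49.3) − 1(95.7) = 145
  F: 447 − 3(49.3) − 1(95.7) = 203.4
  B: 0 + 1(49.3) = 49.3
  E: 0 + 1(95.7) = 95.7
  C: 0 + 1(95.7) = 95.7
Total out = 145 + 203.4 + 49.3 + 95.7 + 95.7 = 589.1 mol.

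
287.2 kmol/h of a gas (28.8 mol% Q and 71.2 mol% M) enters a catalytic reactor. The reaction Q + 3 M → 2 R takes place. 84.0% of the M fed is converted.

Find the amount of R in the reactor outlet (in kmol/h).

M reacted = 0.84 × 204.5 = 171.8 kmol/h; ν_M = −3, so ξ = 171.8/3 = 57.26 kmol/h.
Outlet amounts (n = n₀ + ν ξ):
  Q: 82.71 − 1(57.26) = 25.46
  M: 204.5 − 3(57.26) = 32.72
  R: 0 + 2(57.26) = 114.5

115 kmol/h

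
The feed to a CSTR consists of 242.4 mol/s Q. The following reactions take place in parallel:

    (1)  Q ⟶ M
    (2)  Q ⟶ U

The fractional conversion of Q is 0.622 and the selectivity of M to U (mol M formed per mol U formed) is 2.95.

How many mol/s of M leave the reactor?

Conversion of Q: Q consumed = 0.622 × 242.4 = 150.8 mol/s = 1ξ₁ + 1ξ₂.
Selectivity: 1ξ₁ / (1ξ₂) = 2.95 → ξ₁ = 2.95 ξ₂.
Substitute: (1·2.95 + 1) ξ₂ = 150.8 → ξ₂ = 38.17 mol/s, ξ₁ = 112.6 mol/s.
Outlet amounts (n = n₀ + Σ ν·ξ):
  Q: 242.4 − 1(112.6) − 1(38.17) = 91.63
  M: 0 + 1(112.6) = 112.6
  U: 0 + 1(38.17) = 38.17

113 mol/s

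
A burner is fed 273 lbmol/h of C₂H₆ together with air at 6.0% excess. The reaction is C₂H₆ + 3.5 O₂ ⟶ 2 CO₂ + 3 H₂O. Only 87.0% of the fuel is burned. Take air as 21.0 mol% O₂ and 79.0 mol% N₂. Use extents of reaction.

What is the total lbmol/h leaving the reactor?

Stoichiometric O₂ = 3.5 × 273 = 955.5 lbmol/h; O₂ fed = 955.5 × 1.060 = 1013 lbmol/h.
N₂ fed = 1013 × 79/21 = 3810 lbmol/h.
Fuel reacted = 0.87 × 273 → ξ = 237.5 lbmol/h.
Outlet (n = n₀ + ν ξ):
  C₂H₆: 273 − 1(237.5) = 35.49
  O₂: 1013 − 3.5(237.5) = 181.5
  N₂: 3810 (inert)
  CO₂: 0 + 2(237.5) = 475
  H₂O: 0 + 3(237.5) = 712.5
Total out = 35.49 + 181.5 + 3810 + 475 + 712.5 = 5215 lbmol/h.

5210 lbmol/h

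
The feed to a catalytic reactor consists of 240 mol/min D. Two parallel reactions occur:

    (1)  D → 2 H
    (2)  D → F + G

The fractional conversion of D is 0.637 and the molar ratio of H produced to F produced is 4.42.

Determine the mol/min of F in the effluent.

47.6 mol/min

Conversion of D: D consumed = 0.637 × 240 = 152.9 mol/min = 1ξ₁ + 1ξ₂.
Selectivity: 2ξ₁ / (1ξ₂) = 4.42 → ξ₁ = 2.21 ξ₂.
Substitute: (1·2.21 + 1) ξ₂ = 152.9 → ξ₂ = 47.63 mol/min, ξ₁ = 105.3 mol/min.
Outlet amounts (n = n₀ + Σ ν·ξ):
  D: 240 − 1(105.3) − 1(47.63) = 87.12
  H: 0 + 2(105.3) = 210.5
  F: 0 + 1(47.63) = 47.63
  G: 0 + 1(47.63) = 47.63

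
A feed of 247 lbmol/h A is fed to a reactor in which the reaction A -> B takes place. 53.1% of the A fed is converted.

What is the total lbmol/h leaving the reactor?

247 lbmol/h

A reacted = 0.531 × 247 = 131.2 lbmol/h; ν_A = −1, so ξ = 131.2/1 = 131.2 lbmol/h.
Outlet amounts (n = n₀ + ν ξ):
  A: 247 − 1(131.2) = 115.8
  B: 0 + 1(131.2) = 131.2
Total out = 115.8 + 131.2 = 247 lbmol/h.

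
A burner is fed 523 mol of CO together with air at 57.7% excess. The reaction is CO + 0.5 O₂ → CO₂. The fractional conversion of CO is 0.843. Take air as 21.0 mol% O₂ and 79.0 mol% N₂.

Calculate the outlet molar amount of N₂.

1550 mol

Stoichiometric O₂ = 0.5 × 523 = 261.5 mol; O₂ fed = 261.5 × 1.577 = 412.4 mol.
N₂ fed = 412.4 × 79/21 = 1551 mol.
Fuel reacted = 0.843 × 523 → ξ = 440.9 mol.
Outlet (n = n₀ + ν ξ):
  CO: 523 − 1(440.9) = 82.11
  O₂: 412.4 − 0.5(440.9) = 191.9
  N₂: 1551 (inert)
  CO₂: 0 + 1(440.9) = 440.9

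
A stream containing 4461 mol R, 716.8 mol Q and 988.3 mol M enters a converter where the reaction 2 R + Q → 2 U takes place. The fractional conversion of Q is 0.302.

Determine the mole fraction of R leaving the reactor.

0.677

Q reacted = 0.302 × 716.8 = 216.5 mol; ν_Q = −1, so ξ = 216.5/1 = 216.5 mol.
Outlet amounts (n = n₀ + ν ξ):
  R: 4461 − 2(216.5) = 4028
  Q: 716.8 − 1(216.5) = 500.3
  U: 0 + 2(216.5) = 432.9
  M: 988.3 (inert)
Total out = 5950 mol; y_R = 4028 / 5950 = 0.677.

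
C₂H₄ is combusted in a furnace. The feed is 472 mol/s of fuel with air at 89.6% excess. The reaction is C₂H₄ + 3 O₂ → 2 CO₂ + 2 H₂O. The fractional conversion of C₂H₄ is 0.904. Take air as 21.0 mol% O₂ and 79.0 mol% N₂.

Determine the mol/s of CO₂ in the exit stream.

853 mol/s

Stoichiometric O₂ = 3 × 472 = 1416 mol/s; O₂ fed = 1416 × 1.896 = 2685 mol/s.
N₂ fed = 2685 × 79/21 = 10100 mol/s.
Fuel reacted = 0.904 × 472 → ξ = 426.7 mol/s.
Outlet (n = n₀ + ν ξ):
  C₂H₄: 472 − 1(426.7) = 45.31
  O₂: 2685 − 3(426.7) = 1405
  N₂: 10100 (inert)
  CO₂: 0 + 2(426.7) = 853.4
  H₂O: 0 + 2(426.7) = 853.4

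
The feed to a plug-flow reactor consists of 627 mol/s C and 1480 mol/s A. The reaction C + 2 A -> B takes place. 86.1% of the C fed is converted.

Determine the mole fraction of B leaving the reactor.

C reacted = 0.861 × 627 = 539.8 mol/s; ν_C = −1, so ξ = 539.8/1 = 539.8 mol/s.
Outlet amounts (n = n₀ + ν ξ):
  C: 627 − 1(539.8) = 87.15
  A: 1480 − 2(539.8) = 400.3
  B: 0 + 1(539.8) = 539.8
Total out = 1027 mol/s; y_B = 539.8 / 1027 = 0.5255.

0.525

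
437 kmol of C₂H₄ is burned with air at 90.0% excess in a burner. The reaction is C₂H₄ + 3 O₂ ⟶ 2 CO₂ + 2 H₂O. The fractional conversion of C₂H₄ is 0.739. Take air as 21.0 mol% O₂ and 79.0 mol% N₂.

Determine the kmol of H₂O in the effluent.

Stoichiometric O₂ = 3 × 437 = 1311 kmol; O₂ fed = 1311 × 1.900 = 2491 kmol.
N₂ fed = 2491 × 79/21 = 9371 kmol.
Fuel reacted = 0.739 × 437 → ξ = 322.9 kmol.
Outlet (n = n₀ + ν ξ):
  C₂H₄: 437 − 1(322.9) = 114.1
  O₂: 2491 − 3(322.9) = 1522
  N₂: 9371 (inert)
  CO₂: 0 + 2(322.9) = 645.9
  H₂O: 0 + 2(322.9) = 645.9

646 kmol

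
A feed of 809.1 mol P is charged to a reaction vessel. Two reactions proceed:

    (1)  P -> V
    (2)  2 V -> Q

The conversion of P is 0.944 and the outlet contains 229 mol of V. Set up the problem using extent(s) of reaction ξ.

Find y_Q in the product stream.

Conversion of P: P consumed = 1ξ₁ = 0.944 × 809.1 → ξ₁ = 763.8 mol.
V balance: n_V = 0 + 1ξ₁ − 2ξ₂ = 229 → ξ₂ = (1·763.8 − 229)/2 = 267.4 mol.
Outlet amounts (n = n₀ + Σ ν·ξ):
  P: 809.1 − 1(763.8) = 45.31
  V: 0 + 1(763.8) − 2(267.4) = 229
  Q: 0 + 1(267.4) = 267.4
Total out = 541.7 mol; y_Q = 267.4 / 541.7 = 0.4936.

0.494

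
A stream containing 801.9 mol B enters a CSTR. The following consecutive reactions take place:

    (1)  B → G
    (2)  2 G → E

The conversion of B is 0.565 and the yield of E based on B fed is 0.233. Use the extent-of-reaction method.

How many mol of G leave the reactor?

Conversion of B: B consumed = 1ξ₁ = 0.565 × 801.9 → ξ₁ = 453.1 mol.
Yield of E: 1ξ₂ / 801.9 = 0.233 → ξ₂ = 186.8 mol.
Outlet amounts (n = n₀ + Σ ν·ξ):
  B: 801.9 − 1(453.1) = 348.8
  G: 0 + 1(453.1) − 2(186.8) = 79.39
  E: 0 + 1(186.8) = 186.8

79.4 mol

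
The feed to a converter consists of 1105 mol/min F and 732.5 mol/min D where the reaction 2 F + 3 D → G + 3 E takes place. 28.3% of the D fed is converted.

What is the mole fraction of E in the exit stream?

D reacted = 0.283 × 732.5 = 207.3 mol/min; ν_D = −3, so ξ = 207.3/3 = 69.1 mol/min.
Outlet amounts (n = n₀ + ν ξ):
  F: 1105 − 2(69.1) = 966.8
  D: 732.5 − 3(69.1) = 525.2
  G: 0 + 1(69.1) = 69.1
  E: 0 + 3(69.1) = 207.3
Total out = 1768 mol/min; y_E = 207.3 / 1768 = 0.1172.

0.117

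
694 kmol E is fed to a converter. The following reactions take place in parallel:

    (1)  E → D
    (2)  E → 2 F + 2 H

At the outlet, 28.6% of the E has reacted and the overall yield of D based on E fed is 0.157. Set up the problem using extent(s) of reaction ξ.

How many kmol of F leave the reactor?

179 kmol

Yield of D: 1ξ₁ / 694 = 0.157 → ξ₁ = 109 kmol.
Conversion of E: 1ξ₁ + 1ξ₂ = 0.286 × 694 = 198.5 → ξ₂ = 89.53 kmol.
Outlet amounts (n = n₀ + Σ ν·ξ):
  E: 694 − 1(109) − 1(89.53) = 495.5
  D: 0 + 1(109) = 109
  F: 0 + 2(89.53) = 179.1
  H: 0 + 2(89.53) = 179.1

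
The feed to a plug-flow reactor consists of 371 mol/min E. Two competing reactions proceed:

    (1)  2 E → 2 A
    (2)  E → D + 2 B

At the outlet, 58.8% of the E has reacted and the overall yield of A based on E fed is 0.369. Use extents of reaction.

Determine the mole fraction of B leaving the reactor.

0.305

Yield of A: 2ξ₁ / 371 = 0.369 → ξ₁ = 68.45 mol/min.
Conversion of E: 2ξ₁ + 1ξ₂ = 0.588 × 371 = 218.1 → ξ₂ = 81.25 mol/min.
Outlet amounts (n = n₀ + Σ ν·ξ):
  E: 371 − 2(68.45) − 1(81.25) = 152.9
  A: 0 + 2(68.45) = 136.9
  D: 0 + 1(81.25) = 81.25
  B: 0 + 2(81.25) = 162.5
Total out = 533.5 mol/min; y_B = 162.5 / 533.5 = 0.3046.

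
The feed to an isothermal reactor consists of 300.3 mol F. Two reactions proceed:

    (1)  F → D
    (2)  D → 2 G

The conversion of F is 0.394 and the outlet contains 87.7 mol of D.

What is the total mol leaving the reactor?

331 mol

Conversion of F: F consumed = 1ξ₁ = 0.394 × 300.3 → ξ₁ = 118.3 mol.
D balance: n_D = 0 + 1ξ₁ − 1ξ₂ = 87.7 → ξ₂ = (1·118.3 − 87.7)/1 = 30.62 mol.
Outlet amounts (n = n₀ + Σ ν·ξ):
  F: 300.3 − 1(118.3) = 182
  D: 0 + 1(118.3) − 1(30.62) = 87.7
  G: 0 + 2(30.62) = 61.24
Total out = 182 + 87.7 + 61.24 = 330.9 mol.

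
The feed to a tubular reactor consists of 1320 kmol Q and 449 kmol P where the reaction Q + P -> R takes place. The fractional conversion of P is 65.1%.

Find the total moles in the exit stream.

P reacted = 0.651 × 449 = 292.3 kmol; ν_P = −1, so ξ = 292.3/1 = 292.3 kmol.
Outlet amounts (n = n₀ + ν ξ):
  Q: 1320 − 1(292.3) = 1028
  P: 449 − 1(292.3) = 156.7
  R: 0 + 1(292.3) = 292.3
Total out = 1028 + 156.7 + 292.3 = 1477 kmol.

1480 kmol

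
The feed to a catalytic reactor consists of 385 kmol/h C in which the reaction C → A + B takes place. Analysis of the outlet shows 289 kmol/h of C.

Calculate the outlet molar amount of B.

For C: n = n₀ − 1ξ → 289 = 385 − 1ξ, giving ξ = 96 kmol/h.
Outlet amounts (n = n₀ + ν ξ):
  C: 385 − 1(96) = 289
  A: 0 + 1(96) = 96
  B: 0 + 1(96) = 96

96 kmol/h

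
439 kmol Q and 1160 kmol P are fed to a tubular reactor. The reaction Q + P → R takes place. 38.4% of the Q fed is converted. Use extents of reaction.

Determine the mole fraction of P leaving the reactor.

Q reacted = 0.384 × 439 = 168.6 kmol; ν_Q = −1, so ξ = 168.6/1 = 168.6 kmol.
Outlet amounts (n = n₀ + ν ξ):
  Q: 439 − 1(168.6) = 270.4
  P: 1160 − 1(168.6) = 991.4
  R: 0 + 1(168.6) = 168.6
Total out = 1430 kmol; y_P = 991.4 / 1430 = 0.6931.

0.693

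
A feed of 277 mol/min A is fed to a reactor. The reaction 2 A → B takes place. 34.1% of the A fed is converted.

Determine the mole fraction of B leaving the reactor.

0.206

A reacted = 0.341 × 277 = 94.46 mol/min; ν_A = −2, so ξ = 94.46/2 = 47.23 mol/min.
Outlet amounts (n = n₀ + ν ξ):
  A: 277 − 2(47.23) = 182.5
  B: 0 + 1(47.23) = 47.23
Total out = 229.8 mol/min; y_B = 47.23 / 229.8 = 0.2055.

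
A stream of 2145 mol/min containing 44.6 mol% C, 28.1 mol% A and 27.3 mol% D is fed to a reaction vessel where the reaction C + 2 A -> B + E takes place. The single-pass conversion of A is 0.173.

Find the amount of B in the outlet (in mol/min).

52.1 mol/min

A reacted = 0.173 × 602.7 = 104.3 mol/min; ν_A = −2, so ξ = 104.3/2 = 52.14 mol/min.
Outlet amounts (n = n₀ + ν ξ):
  C: 956.7 − 1(52.14) = 904.5
  A: 602.7 − 2(52.14) = 498.5
  B: 0 + 1(52.14) = 52.14
  E: 0 + 1(52.14) = 52.14
  D: 585.6 (inert)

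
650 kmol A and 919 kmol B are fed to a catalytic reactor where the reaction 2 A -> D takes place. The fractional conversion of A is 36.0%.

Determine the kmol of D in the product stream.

A reacted = 0.36 × 650 = 234 kmol; ν_A = −2, so ξ = 234/2 = 117 kmol.
Outlet amounts (n = n₀ + ν ξ):
  A: 650 − 2(117) = 416
  D: 0 + 1(117) = 117
  B: 919 (inert)

117 kmol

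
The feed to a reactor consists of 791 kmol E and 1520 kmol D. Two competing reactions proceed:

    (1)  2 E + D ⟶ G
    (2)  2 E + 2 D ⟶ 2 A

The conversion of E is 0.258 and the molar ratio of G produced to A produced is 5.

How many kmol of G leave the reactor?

92.8 kmol

Conversion of E: E consumed = 0.258 × 791 = 204.1 kmol = 2ξ₁ + 2ξ₂.
Selectivity: 1ξ₁ / (2ξ₂) = 5 → ξ₁ = 10 ξ₂.
Substitute: (2·10 + 2) ξ₂ = 204.1 → ξ₂ = 9.276 kmol, ξ₁ = 92.76 kmol.
Outlet amounts (n = n₀ + Σ ν·ξ):
  E: 791 − 2(92.76) − 2(9.276) = 586.9
  D: 1520 − 1(92.76) − 2(9.276) = 1409
  G: 0 + 1(92.76) = 92.76
  A: 0 + 2(9.276) = 18.55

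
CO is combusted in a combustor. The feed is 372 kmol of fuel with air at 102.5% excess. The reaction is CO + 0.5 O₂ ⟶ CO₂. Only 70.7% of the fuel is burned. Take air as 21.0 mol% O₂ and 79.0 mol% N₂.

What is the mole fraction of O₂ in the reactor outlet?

Stoichiometric O₂ = 0.5 × 372 = 186 kmol; O₂ fed = 186 × 2.025 = 376.6 kmol.
N₂ fed = 376.6 × 79/21 = 1417 kmol.
Fuel reacted = 0.707 × 372 → ξ = 263 kmol.
Outlet (n = n₀ + ν ξ):
  CO: 372 − 1(263) = 109
  O₂: 376.6 − 0.5(263) = 245.1
  N₂: 1417 (inert)
  CO₂: 0 + 1(263) = 263
Total out = 2034 kmol; y_O₂ = 245.1 / 2034 = 0.1205.

0.121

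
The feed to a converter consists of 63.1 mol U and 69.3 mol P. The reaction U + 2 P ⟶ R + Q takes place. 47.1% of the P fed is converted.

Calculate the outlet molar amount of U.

P reacted = 0.471 × 69.3 = 32.64 mol; ν_P = −2, so ξ = 32.64/2 = 16.32 mol.
Outlet amounts (n = n₀ + ν ξ):
  U: 63.1 − 1(16.32) = 46.78
  P: 69.3 − 2(16.32) = 36.66
  R: 0 + 1(16.32) = 16.32
  Q: 0 + 1(16.32) = 16.32

46.8 mol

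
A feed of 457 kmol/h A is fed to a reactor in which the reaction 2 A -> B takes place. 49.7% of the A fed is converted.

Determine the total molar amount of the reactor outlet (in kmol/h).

A reacted = 0.497 × 457 = 227.1 kmol/h; ν_A = −2, so ξ = 227.1/2 = 113.6 kmol/h.
Outlet amounts (n = n₀ + ν ξ):
  A: 457 − 2(113.6) = 229.9
  B: 0 + 1(113.6) = 113.6
Total out = 229.9 + 113.6 = 343.4 kmol/h.

343 kmol/h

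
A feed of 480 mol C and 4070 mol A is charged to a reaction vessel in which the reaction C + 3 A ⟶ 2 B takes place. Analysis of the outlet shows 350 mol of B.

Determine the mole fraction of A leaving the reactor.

0.844

For B: n = n₀ + 2ξ → 350 = 0 + 2ξ, giving ξ = 175 mol.
Outlet amounts (n = n₀ + ν ξ):
  C: 480 − 1(175) = 305
  A: 4070 − 3(175) = 3545
  B: 0 + 2(175) = 350
Total out = 4200 mol; y_A = 3545 / 4200 = 0.844.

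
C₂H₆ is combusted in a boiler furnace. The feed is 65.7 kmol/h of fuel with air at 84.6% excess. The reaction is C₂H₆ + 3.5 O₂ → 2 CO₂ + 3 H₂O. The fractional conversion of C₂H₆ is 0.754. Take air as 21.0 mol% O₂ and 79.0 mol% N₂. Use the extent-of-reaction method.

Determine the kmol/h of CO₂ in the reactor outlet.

Stoichiometric O₂ = 3.5 × 65.7 = 230 kmol/h; O₂ fed = 230 × 1.846 = 424.5 kmol/h.
N₂ fed = 424.5 × 79/21 = 1597 kmol/h.
Fuel reacted = 0.754 × 65.7 → ξ = 49.54 kmol/h.
Outlet (n = n₀ + ν ξ):
  C₂H₆: 65.7 − 1(49.54) = 16.16
  O₂: 424.5 − 3.5(49.54) = 251.1
  N₂: 1597 (inert)
  CO₂: 0 + 2(49.54) = 99.08
  H₂O: 0 + 3(49.54) = 148.6

99.1 kmol/h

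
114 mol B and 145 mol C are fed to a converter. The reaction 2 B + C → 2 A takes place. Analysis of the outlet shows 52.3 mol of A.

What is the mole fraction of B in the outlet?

0.265

For A: n = n₀ + 2ξ → 52.3 = 0 + 2ξ, giving ξ = 26.15 mol.
Outlet amounts (n = n₀ + ν ξ):
  B: 114 − 2(26.15) = 61.7
  C: 145 − 1(26.15) = 118.8
  A: 0 + 2(26.15) = 52.3
Total out = 232.8 mol; y_B = 61.7 / 232.8 = 0.265.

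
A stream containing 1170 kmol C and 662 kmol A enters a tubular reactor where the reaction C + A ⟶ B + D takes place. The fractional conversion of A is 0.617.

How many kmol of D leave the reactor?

A reacted = 0.617 × 662 = 408.5 kmol; ν_A = −1, so ξ = 408.5/1 = 408.5 kmol.
Outlet amounts (n = n₀ + ν ξ):
  C: 1170 − 1(408.5) = 761.5
  A: 662 − 1(408.5) = 253.5
  B: 0 + 1(408.5) = 408.5
  D: 0 + 1(408.5) = 408.5

408 kmol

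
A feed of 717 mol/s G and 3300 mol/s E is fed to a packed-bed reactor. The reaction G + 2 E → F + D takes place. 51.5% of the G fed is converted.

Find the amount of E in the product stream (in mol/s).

G reacted = 0.515 × 717 = 369.3 mol/s; ν_G = −1, so ξ = 369.3/1 = 369.3 mol/s.
Outlet amounts (n = n₀ + ν ξ):
  G: 717 − 1(369.3) = 347.7
  E: 3300 − 2(369.3) = 2561
  F: 0 + 1(369.3) = 369.3
  D: 0 + 1(369.3) = 369.3

2560 mol/s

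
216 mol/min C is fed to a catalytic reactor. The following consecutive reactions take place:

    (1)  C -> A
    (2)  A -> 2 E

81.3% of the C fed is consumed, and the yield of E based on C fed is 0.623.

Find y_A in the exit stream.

Conversion of C: C consumed = 1ξ₁ = 0.813 × 216 → ξ₁ = 175.6 mol/min.
Yield of E: 2ξ₂ / 216 = 0.623 → ξ₂ = 67.28 mol/min.
Outlet amounts (n = n₀ + Σ ν·ξ):
  C: 216 − 1(175.6) = 40.39
  A: 0 + 1(175.6) − 1(67.28) = 108.3
  E: 0 + 2(67.28) = 134.6
Total out = 283.3 mol/min; y_A = 108.3 / 283.3 = 0.3824.

0.382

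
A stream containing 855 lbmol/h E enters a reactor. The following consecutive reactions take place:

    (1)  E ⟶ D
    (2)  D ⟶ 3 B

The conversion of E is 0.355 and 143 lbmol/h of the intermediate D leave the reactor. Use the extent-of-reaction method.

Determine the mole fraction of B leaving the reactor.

0.409

Conversion of E: E consumed = 1ξ₁ = 0.355 × 855 → ξ₁ = 303.5 lbmol/h.
D balance: n_D = 0 + 1ξ₁ − 1ξ₂ = 143 → ξ₂ = (1·303.5 − 143)/1 = 160.5 lbmol/h.
Outlet amounts (n = n₀ + Σ ν·ξ):
  E: 855 − 1(303.5) = 551.5
  D: 0 + 1(303.5) − 1(160.5) = 143
  B: 0 + 3(160.5) = 481.6
Total out = 1176 lbmol/h; y_B = 481.6 / 1176 = 0.4095.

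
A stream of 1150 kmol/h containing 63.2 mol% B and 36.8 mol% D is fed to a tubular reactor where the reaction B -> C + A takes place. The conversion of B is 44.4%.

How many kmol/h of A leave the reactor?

B reacted = 0.444 × 726.8 = 322.7 kmol/h; ν_B = −1, so ξ = 322.7/1 = 322.7 kmol/h.
Outlet amounts (n = n₀ + ν ξ):
  B: 726.8 − 1(322.7) = 404.1
  C: 0 + 1(322.7) = 322.7
  A: 0 + 1(322.7) = 322.7
  D: 423.2 (inert)

323 kmol/h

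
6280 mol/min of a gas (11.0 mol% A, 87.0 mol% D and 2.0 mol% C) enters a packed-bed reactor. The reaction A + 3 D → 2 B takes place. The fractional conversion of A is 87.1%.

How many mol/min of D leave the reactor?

3660 mol/min

A reacted = 0.871 × 690.8 = 601.7 mol/min; ν_A = −1, so ξ = 601.7/1 = 601.7 mol/min.
Outlet amounts (n = n₀ + ν ξ):
  A: 690.8 − 1(601.7) = 89.11
  D: 5464 − 3(601.7) = 3659
  B: 0 + 2(601.7) = 1203
  C: 125.6 (inert)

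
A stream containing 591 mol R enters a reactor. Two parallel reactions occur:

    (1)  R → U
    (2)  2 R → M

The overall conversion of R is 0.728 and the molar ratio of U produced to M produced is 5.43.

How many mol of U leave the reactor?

314 mol

Conversion of R: R consumed = 0.728 × 591 = 430.2 mol = 1ξ₁ + 2ξ₂.
Selectivity: 1ξ₁ / (1ξ₂) = 5.43 → ξ₁ = 5.43 ξ₂.
Substitute: (1·5.43 + 2) ξ₂ = 430.2 → ξ₂ = 57.91 mol, ξ₁ = 314.4 mol.
Outlet amounts (n = n₀ + Σ ν·ξ):
  R: 591 − 1(314.4) − 2(57.91) = 160.8
  U: 0 + 1(314.4) = 314.4
  M: 0 + 1(57.91) = 57.91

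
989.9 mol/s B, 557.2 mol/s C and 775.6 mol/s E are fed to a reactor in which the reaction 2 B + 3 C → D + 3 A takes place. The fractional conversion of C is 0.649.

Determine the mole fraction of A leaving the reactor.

0.164

C reacted = 0.649 × 557.2 = 361.6 mol/s; ν_C = −3, so ξ = 361.6/3 = 120.5 mol/s.
Outlet amounts (n = n₀ + ν ξ):
  B: 989.9 − 2(120.5) = 748.8
  C: 557.2 − 3(120.5) = 195.6
  D: 0 + 1(120.5) = 120.5
  A: 0 + 3(120.5) = 361.6
  E: 775.6 (inert)
Total out = 2202 mol/s; y_A = 361.6 / 2202 = 0.1642.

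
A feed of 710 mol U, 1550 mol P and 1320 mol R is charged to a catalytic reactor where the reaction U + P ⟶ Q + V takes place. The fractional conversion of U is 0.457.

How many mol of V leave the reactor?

U reacted = 0.457 × 710 = 324.5 mol; ν_U = −1, so ξ = 324.5/1 = 324.5 mol.
Outlet amounts (n = n₀ + ν ξ):
  U: 710 − 1(324.5) = 385.5
  P: 1550 − 1(324.5) = 1226
  Q: 0 + 1(324.5) = 324.5
  V: 0 + 1(324.5) = 324.5
  R: 1320 (inert)

324 mol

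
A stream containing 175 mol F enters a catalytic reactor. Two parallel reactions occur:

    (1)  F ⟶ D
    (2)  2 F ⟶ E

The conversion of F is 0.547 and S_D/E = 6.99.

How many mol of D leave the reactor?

74.4 mol

Conversion of F: F consumed = 0.547 × 175 = 95.73 mol = 1ξ₁ + 2ξ₂.
Selectivity: 1ξ₁ / (1ξ₂) = 6.99 → ξ₁ = 6.99 ξ₂.
Substitute: (1·6.99 + 2) ξ₂ = 95.73 → ξ₂ = 10.65 mol, ξ₁ = 74.43 mol.
Outlet amounts (n = n₀ + Σ ν·ξ):
  F: 175 − 1(74.43) − 2(10.65) = 79.27
  D: 0 + 1(74.43) = 74.43
  E: 0 + 1(10.65) = 10.65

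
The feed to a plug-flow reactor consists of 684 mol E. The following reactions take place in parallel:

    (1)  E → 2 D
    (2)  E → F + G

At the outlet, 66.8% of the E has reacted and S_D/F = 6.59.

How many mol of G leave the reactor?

106 mol

Conversion of E: E consumed = 0.668 × 684 = 456.9 mol = 1ξ₁ + 1ξ₂.
Selectivity: 2ξ₁ / (1ξ₂) = 6.59 → ξ₁ = 3.295 ξ₂.
Substitute: (1·3.295 + 1) ξ₂ = 456.9 → ξ₂ = 106.4 mol, ξ₁ = 350.5 mol.
Outlet amounts (n = n₀ + Σ ν·ξ):
  E: 684 − 1(350.5) − 1(106.4) = 227.1
  D: 0 + 2(350.5) = 701.1
  F: 0 + 1(106.4) = 106.4
  G: 0 + 1(106.4) = 106.4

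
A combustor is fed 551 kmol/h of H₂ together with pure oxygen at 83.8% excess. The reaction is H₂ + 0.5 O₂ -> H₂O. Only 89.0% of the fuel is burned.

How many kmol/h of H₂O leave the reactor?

Stoichiometric O₂ = 0.5 × 551 = 275.5 kmol/h; O₂ fed = 275.5 × 1.838 = 506.4 kmol/h.
Fuel reacted = 0.89 × 551 → ξ = 490.4 kmol/h.
Outlet (n = n₀ + ν ξ):
  H₂: 551 − 1(490.4) = 60.61
  O₂: 506.4 − 0.5(490.4) = 261.2
  H₂O: 0 + 1(490.4) = 490.4

490 kmol/h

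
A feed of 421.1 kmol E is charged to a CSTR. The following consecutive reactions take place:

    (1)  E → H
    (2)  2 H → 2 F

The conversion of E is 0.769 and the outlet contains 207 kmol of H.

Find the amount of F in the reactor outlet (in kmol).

Conversion of E: E consumed = 1ξ₁ = 0.769 × 421.1 → ξ₁ = 323.8 kmol.
H balance: n_H = 0 + 1ξ₁ − 2ξ₂ = 207 → ξ₂ = (1·323.8 − 207)/2 = 58.41 kmol.
Outlet amounts (n = n₀ + Σ ν·ξ):
  E: 421.1 − 1(323.8) = 97.27
  H: 0 + 1(323.8) − 2(58.41) = 207
  F: 0 + 2(58.41) = 116.8

117 kmol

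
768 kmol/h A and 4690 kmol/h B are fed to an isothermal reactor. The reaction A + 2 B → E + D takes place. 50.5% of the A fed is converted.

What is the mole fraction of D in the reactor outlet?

0.0765

A reacted = 0.505 × 768 = 387.8 kmol/h; ν_A = −1, so ξ = 387.8/1 = 387.8 kmol/h.
Outlet amounts (n = n₀ + ν ξ):
  A: 768 − 1(387.8) = 380.2
  B: 4690 − 2(387.8) = 3914
  E: 0 + 1(387.8) = 387.8
  D: 0 + 1(387.8) = 387.8
Total out = 5070 kmol/h; y_D = 387.8 / 5070 = 0.07649.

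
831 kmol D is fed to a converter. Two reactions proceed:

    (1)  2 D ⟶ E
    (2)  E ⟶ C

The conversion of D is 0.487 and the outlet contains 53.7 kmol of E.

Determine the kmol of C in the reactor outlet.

149 kmol

Conversion of D: D consumed = 2ξ₁ = 0.487 × 831 → ξ₁ = 202.3 kmol.
E balance: n_E = 0 + 1ξ₁ − 1ξ₂ = 53.7 → ξ₂ = (1·202.3 − 53.7)/1 = 148.6 kmol.
Outlet amounts (n = n₀ + Σ ν·ξ):
  D: 831 − 2(202.3) = 426.3
  E: 0 + 1(202.3) − 1(148.6) = 53.7
  C: 0 + 1(148.6) = 148.6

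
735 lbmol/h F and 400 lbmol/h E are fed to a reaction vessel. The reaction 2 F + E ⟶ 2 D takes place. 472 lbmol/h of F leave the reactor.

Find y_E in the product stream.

0.268

For F: n = n₀ − 2ξ → 472 = 735 − 2ξ, giving ξ = 131.5 lbmol/h.
Outlet amounts (n = n₀ + ν ξ):
  F: 735 − 2(131.5) = 472
  E: 400 − 1(131.5) = 268.5
  D: 0 + 2(131.5) = 263
Total out = 1004 lbmol/h; y_E = 268.5 / 1004 = 0.2676.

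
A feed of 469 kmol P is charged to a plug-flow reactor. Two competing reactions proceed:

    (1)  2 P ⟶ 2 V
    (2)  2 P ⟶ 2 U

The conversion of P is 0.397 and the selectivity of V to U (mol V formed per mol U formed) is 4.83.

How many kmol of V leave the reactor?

154 kmol

Conversion of P: P consumed = 0.397 × 469 = 186.2 kmol = 2ξ₁ + 2ξ₂.
Selectivity: 2ξ₁ / (2ξ₂) = 4.83 → ξ₁ = 4.83 ξ₂.
Substitute: (2·4.83 + 2) ξ₂ = 186.2 → ξ₂ = 15.97 kmol, ξ₁ = 77.13 kmol.
Outlet amounts (n = n₀ + Σ ν·ξ):
  P: 469 − 2(77.13) − 2(15.97) = 282.8
  V: 0 + 2(77.13) = 154.3
  U: 0 + 2(15.97) = 31.94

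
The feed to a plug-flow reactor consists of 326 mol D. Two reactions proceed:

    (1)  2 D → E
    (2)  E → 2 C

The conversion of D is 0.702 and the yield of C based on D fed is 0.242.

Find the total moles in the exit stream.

251 mol

Conversion of D: D consumed = 2ξ₁ = 0.702 × 326 → ξ₁ = 114.4 mol.
Yield of C: 2ξ₂ / 326 = 0.242 → ξ₂ = 39.45 mol.
Outlet amounts (n = n₀ + Σ ν·ξ):
  D: 326 − 2(114.4) = 97.15
  E: 0 + 1(114.4) − 1(39.45) = 74.98
  C: 0 + 2(39.45) = 78.89
Total out = 97.15 + 74.98 + 78.89 = 251 mol.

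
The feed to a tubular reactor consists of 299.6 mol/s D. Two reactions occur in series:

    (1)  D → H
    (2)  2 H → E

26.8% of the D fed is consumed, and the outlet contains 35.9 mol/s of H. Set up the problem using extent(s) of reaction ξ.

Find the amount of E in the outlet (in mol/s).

Conversion of D: D consumed = 1ξ₁ = 0.268 × 299.6 → ξ₁ = 80.29 mol/s.
H balance: n_H = 0 + 1ξ₁ − 2ξ₂ = 35.9 → ξ₂ = (1·80.29 − 35.9)/2 = 22.2 mol/s.
Outlet amounts (n = n₀ + Σ ν·ξ):
  D: 299.6 − 1(80.29) = 219.3
  H: 0 + 1(80.29) − 2(22.2) = 35.9
  E: 0 + 1(22.2) = 22.2

22.2 mol/s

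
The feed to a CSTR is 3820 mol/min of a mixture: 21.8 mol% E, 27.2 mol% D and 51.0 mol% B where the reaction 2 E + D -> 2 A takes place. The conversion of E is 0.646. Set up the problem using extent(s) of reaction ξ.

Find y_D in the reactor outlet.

0.217

E reacted = 0.646 × 832.8 = 538 mol/min; ν_E = −2, so ξ = 538/2 = 269 mol/min.
Outlet amounts (n = n₀ + ν ξ):
  E: 832.8 − 2(269) = 294.8
  D: 1039 − 1(269) = 770.1
  A: 0 + 2(269) = 538
  B: 1948 (inert)
Total out = 3551 mol/min; y_D = 770.1 / 3551 = 0.2169.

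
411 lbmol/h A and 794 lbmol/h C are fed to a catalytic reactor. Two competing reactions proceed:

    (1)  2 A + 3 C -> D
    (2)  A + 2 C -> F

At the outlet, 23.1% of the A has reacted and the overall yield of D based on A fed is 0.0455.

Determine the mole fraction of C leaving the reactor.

0.614

Yield of D: 1ξ₁ / 411 = 0.0455 → ξ₁ = 18.7 lbmol/h.
Conversion of A: 2ξ₁ + 1ξ₂ = 0.231 × 411 = 94.94 → ξ₂ = 57.54 lbmol/h.
Outlet amounts (n = n₀ + Σ ν·ξ):
  A: 411 − 2(18.7) − 1(57.54) = 316.1
  C: 794 − 3(18.7) − 2(57.54) = 622.8
  D: 0 + 1(18.7) = 18.7
  F: 0 + 1(57.54) = 57.54
Total out = 1015 lbmol/h; y_C = 622.8 / 1015 = 0.6135.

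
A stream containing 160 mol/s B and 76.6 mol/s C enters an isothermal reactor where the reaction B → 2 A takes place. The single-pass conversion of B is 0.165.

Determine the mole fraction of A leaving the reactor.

0.201

B reacted = 0.165 × 160 = 26.4 mol/s; ν_B = −1, so ξ = 26.4/1 = 26.4 mol/s.
Outlet amounts (n = n₀ + ν ξ):
  B: 160 − 1(26.4) = 133.6
  A: 0 + 2(26.4) = 52.8
  C: 76.6 (inert)
Total out = 263 mol/s; y_A = 52.8 / 263 = 0.2008.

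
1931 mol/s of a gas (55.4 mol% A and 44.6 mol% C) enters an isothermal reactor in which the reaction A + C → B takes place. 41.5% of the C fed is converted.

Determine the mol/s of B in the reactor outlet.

C reacted = 0.415 × 861.2 = 357.4 mol/s; ν_C = −1, so ξ = 357.4/1 = 357.4 mol/s.
Outlet amounts (n = n₀ + ν ξ):
  A: 1070 − 1(357.4) = 712.4
  C: 861.2 − 1(357.4) = 503.8
  B: 0 + 1(357.4) = 357.4

357 mol/s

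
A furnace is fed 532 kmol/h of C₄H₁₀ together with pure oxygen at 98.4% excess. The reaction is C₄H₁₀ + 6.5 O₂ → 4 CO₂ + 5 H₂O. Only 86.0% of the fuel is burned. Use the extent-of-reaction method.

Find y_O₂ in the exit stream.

0.481

Stoichiometric O₂ = 6.5 × 532 = 3458 kmol/h; O₂ fed = 3458 × 1.984 = 6861 kmol/h.
Fuel reacted = 0.86 × 532 → ξ = 457.5 kmol/h.
Outlet (n = n₀ + ν ξ):
  C₄H₁₀: 532 − 1(457.5) = 74.48
  O₂: 6861 − 6.5(457.5) = 3887
  CO₂: 0 + 4(457.5) = 1830
  H₂O: 0 + 5(457.5) = 2288
Total out = 8079 kmol/h; y_O₂ = 3887 / 8079 = 0.4811.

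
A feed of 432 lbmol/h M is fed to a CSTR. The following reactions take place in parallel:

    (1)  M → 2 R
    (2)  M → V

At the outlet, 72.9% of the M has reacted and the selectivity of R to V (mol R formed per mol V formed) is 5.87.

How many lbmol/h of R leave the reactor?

470 lbmol/h

Conversion of M: M consumed = 0.729 × 432 = 314.9 lbmol/h = 1ξ₁ + 1ξ₂.
Selectivity: 2ξ₁ / (1ξ₂) = 5.87 → ξ₁ = 2.935 ξ₂.
Substitute: (1·2.935 + 1) ξ₂ = 314.9 → ξ₂ = 80.03 lbmol/h, ξ₁ = 234.9 lbmol/h.
Outlet amounts (n = n₀ + Σ ν·ξ):
  M: 432 − 1(234.9) − 1(80.03) = 117.1
  R: 0 + 2(234.9) = 469.8
  V: 0 + 1(80.03) = 80.03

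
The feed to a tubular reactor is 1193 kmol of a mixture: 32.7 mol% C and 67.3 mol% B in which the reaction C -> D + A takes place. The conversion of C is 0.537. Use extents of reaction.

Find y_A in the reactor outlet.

C reacted = 0.537 × 390.1 = 209.5 kmol; ν_C = −1, so ξ = 209.5/1 = 209.5 kmol.
Outlet amounts (n = n₀ + ν ξ):
  C: 390.1 − 1(209.5) = 180.6
  D: 0 + 1(209.5) = 209.5
  A: 0 + 1(209.5) = 209.5
  B: 802.9 (inert)
Total out = 1402 kmol; y_A = 209.5 / 1402 = 0.1494.

0.149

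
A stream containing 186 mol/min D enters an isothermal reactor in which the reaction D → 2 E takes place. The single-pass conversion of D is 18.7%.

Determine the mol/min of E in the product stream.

69.6 mol/min

D reacted = 0.187 × 186 = 34.78 mol/min; ν_D = −1, so ξ = 34.78/1 = 34.78 mol/min.
Outlet amounts (n = n₀ + ν ξ):
  D: 186 − 1(34.78) = 151.2
  E: 0 + 2(34.78) = 69.56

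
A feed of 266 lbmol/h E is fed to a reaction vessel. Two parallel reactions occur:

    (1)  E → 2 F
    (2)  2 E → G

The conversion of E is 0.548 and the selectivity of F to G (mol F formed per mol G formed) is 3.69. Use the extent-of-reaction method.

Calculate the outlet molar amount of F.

Conversion of E: E consumed = 0.548 × 266 = 145.8 lbmol/h = 1ξ₁ + 2ξ₂.
Selectivity: 2ξ₁ / (1ξ₂) = 3.69 → ξ₁ = 1.845 ξ₂.
Substitute: (1·1.845 + 2) ξ₂ = 145.8 → ξ₂ = 37.91 lbmol/h, ξ₁ = 69.95 lbmol/h.
Outlet amounts (n = n₀ + Σ ν·ξ):
  E: 266 − 1(69.95) − 2(37.91) = 120.2
  F: 0 + 2(69.95) = 139.9
  G: 0 + 1(37.91) = 37.91

140 lbmol/h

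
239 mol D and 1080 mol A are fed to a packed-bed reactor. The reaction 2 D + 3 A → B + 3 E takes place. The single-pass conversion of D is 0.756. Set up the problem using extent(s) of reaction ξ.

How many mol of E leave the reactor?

D reacted = 0.756 × 239 = 180.7 mol; ν_D = −2, so ξ = 180.7/2 = 90.34 mol.
Outlet amounts (n = n₀ + ν ξ):
  D: 239 − 2(90.34) = 58.32
  A: 1080 − 3(90.34) = 809
  B: 0 + 1(90.34) = 90.34
  E: 0 + 3(90.34) = 271

271 mol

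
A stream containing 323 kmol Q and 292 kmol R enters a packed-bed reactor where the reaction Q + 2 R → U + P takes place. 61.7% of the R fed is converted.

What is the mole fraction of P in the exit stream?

0.172

R reacted = 0.617 × 292 = 180.2 kmol; ν_R = −2, so ξ = 180.2/2 = 90.08 kmol.
Outlet amounts (n = n₀ + ν ξ):
  Q: 323 − 1(90.08) = 232.9
  R: 292 − 2(90.08) = 111.8
  U: 0 + 1(90.08) = 90.08
  P: 0 + 1(90.08) = 90.08
Total out = 524.9 kmol; y_P = 90.08 / 524.9 = 0.1716.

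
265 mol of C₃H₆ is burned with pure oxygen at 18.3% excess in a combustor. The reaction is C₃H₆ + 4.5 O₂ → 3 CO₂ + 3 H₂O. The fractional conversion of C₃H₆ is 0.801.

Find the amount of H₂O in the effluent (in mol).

Stoichiometric O₂ = 4.5 × 265 = 1192 mol; O₂ fed = 1192 × 1.183 = 1411 mol.
Fuel reacted = 0.801 × 265 → ξ = 212.3 mol.
Outlet (n = n₀ + ν ξ):
  C₃H₆: 265 − 1(212.3) = 52.73
  O₂: 1411 − 4.5(212.3) = 455.5
  CO₂: 0 + 3(212.3) = 636.8
  H₂O: 0 + 3(212.3) = 636.8

637 mol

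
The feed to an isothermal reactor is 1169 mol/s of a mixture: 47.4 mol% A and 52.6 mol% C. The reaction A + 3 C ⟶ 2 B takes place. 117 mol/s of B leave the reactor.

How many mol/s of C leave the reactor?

For B: n = n₀ + 2ξ → 117 = 0 + 2ξ, giving ξ = 58.5 mol/s.
Outlet amounts (n = n₀ + ν ξ):
  A: 554.1 − 1(58.5) = 495.6
  C: 614.9 − 3(58.5) = 439.4
  B: 0 + 2(58.5) = 117

439 mol/s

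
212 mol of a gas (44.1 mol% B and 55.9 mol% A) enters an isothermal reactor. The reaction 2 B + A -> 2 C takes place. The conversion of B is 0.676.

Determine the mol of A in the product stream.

B reacted = 0.676 × 93.49 = 63.2 mol; ν_B = −2, so ξ = 63.2/2 = 31.6 mol.
Outlet amounts (n = n₀ + ν ξ):
  B: 93.49 − 2(31.6) = 30.29
  A: 118.5 − 1(31.6) = 86.91
  C: 0 + 2(31.6) = 63.2

86.9 mol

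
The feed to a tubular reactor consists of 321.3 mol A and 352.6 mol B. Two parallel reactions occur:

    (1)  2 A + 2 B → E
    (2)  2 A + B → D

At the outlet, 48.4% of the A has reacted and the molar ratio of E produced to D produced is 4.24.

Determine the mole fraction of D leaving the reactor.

0.0326

Conversion of A: A consumed = 0.484 × 321.3 = 155.5 mol = 2ξ₁ + 2ξ₂.
Selectivity: 1ξ₁ / (1ξ₂) = 4.24 → ξ₁ = 4.24 ξ₂.
Substitute: (2·4.24 + 2) ξ₂ = 155.5 → ξ₂ = 14.84 mol, ξ₁ = 62.92 mol.
Outlet amounts (n = n₀ + Σ ν·ξ):
  A: 321.3 − 2(62.92) − 2(14.84) = 165.8
  B: 352.6 − 2(62.92) − 1(14.84) = 211.9
  E: 0 + 1(62.92) = 62.92
  D: 0 + 1(14.84) = 14.84
Total out = 455.5 mol; y_D = 14.84 / 455.5 = 0.03258.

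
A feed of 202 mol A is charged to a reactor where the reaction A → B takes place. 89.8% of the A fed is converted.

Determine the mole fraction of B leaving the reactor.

0.898

A reacted = 0.898 × 202 = 181.4 mol; ν_A = −1, so ξ = 181.4/1 = 181.4 mol.
Outlet amounts (n = n₀ + ν ξ):
  A: 202 − 1(181.4) = 20.6
  B: 0 + 1(181.4) = 181.4
Total out = 202 mol; y_B = 181.4 / 202 = 0.898.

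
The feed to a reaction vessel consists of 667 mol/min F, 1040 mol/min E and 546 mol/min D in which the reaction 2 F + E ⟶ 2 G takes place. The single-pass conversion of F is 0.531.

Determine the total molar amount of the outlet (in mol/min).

F reacted = 0.531 × 667 = 354.2 mol/min; ν_F = −2, so ξ = 354.2/2 = 177.1 mol/min.
Outlet amounts (n = n₀ + ν ξ):
  F: 667 − 2(177.1) = 312.8
  E: 1040 − 1(177.1) = 862.9
  G: 0 + 2(177.1) = 354.2
  D: 546 (inert)
Total out = 312.8 + 862.9 + 354.2 + 546 = 2076 mol/min.

2080 mol/min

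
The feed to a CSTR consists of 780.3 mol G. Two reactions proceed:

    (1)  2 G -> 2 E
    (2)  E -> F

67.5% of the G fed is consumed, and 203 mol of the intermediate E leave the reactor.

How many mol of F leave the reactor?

324 mol

Conversion of G: G consumed = 2ξ₁ = 0.675 × 780.3 → ξ₁ = 263.4 mol.
E balance: n_E = 0 + 2ξ₁ − 1ξ₂ = 203 → ξ₂ = (2·263.4 − 203)/1 = 323.7 mol.
Outlet amounts (n = n₀ + Σ ν·ξ):
  G: 780.3 − 2(263.4) = 253.6
  E: 0 + 2(263.4) − 1(323.7) = 203
  F: 0 + 1(323.7) = 323.7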